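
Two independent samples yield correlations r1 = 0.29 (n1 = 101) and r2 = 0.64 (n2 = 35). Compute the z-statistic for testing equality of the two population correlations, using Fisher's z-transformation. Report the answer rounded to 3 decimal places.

-2.257

z1 = atanh(0.29) = 0.298566,  z2 = atanh(0.64) = 0.758174
SE = √(1/(n1−3) + 1/(n2−3)) = √(1/98 + 1/32) = √(0.0102041 + 0.0312500) = √0.0414541 = 0.203603
z = (z1 − z2)/SE = (0.298566 − 0.758174) / 0.203603 = -0.459608 / 0.203603 = -2.257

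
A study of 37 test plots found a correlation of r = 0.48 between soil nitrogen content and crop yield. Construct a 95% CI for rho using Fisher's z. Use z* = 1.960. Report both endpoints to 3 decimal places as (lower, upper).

z_r = atanh(0.48) = 0.522984;  SE = 1/√(n−3) = 1/√34 = 0.171499
z-limits: 0.522984 ± 1.960·0.171499 = 0.522984 ± 0.336138 = [0.186846, 0.859122]
ρ-limits: (tanh 0.186846, tanh 0.859122) = (0.185, 0.696)

(0.185, 0.696)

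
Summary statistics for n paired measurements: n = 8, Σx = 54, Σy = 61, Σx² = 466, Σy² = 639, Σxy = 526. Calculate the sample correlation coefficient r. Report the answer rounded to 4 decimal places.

Numerator: nΣxy − (Σx)(Σy) = 8·526 − (54)(61) = 914
Denominator: √[(nΣx²−(Σx)²)(nΣy²−(Σy)²)]
  nΣx²−(Σx)² = 8·466 − 2916 = 812;  nΣy²−(Σy)² = 8·639 − 3721 = 1391
  √(812·1391) = √1129492 = 1062.7756
r = 914 / 1062.7756 = 0.8600

0.8600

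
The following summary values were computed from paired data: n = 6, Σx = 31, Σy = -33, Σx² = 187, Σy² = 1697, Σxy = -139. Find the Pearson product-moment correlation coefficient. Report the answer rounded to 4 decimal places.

Numerator: nΣxy − (Σx)(Σy) = 6·(-139) − (31)(-33) = 189
Denominator: √[(nΣx²−(Σx)²)(nΣy²−(Σy)²)]
  nΣx²−(Σx)² = 6·187 − 961 = 161;  nΣy²−(Σy)² = 6·1697 − 1089 = 9093
  √(161·9093) = √1463973 = 1209.9475
r = 189 / 1209.9475 = 0.1562

0.1562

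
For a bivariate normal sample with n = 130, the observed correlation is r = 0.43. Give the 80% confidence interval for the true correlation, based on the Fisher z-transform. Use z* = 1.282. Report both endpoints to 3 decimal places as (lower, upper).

Fisher z: z_r = atanh(r) = ½·ln((1+0.43)/(1−0.43)) = 0.459897
SE(z) = 1/√(n−3) = 1/√127 = 0.088736
80% ⇒ z* = 1.282; margin = 1.282·0.088736 = 0.113760
CI on z-scale: (0.346137, 0.573657)
Back-transform: tanh(0.346137) = 0.332945, tanh(0.573657) = 0.518040

(0.333, 0.518)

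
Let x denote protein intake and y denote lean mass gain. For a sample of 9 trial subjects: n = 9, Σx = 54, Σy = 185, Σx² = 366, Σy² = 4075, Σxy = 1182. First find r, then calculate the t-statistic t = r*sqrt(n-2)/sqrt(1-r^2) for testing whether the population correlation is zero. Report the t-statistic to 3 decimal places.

2.410

S_xy = nΣxy − ΣxΣy = 9·1182 − 54·185 = 10638 − 9990 = 648
S_xx = nΣx² − (Σx)² = 9·366 − 54² = 3294 − 2916 = 378
S_yy = nΣy² − (Σy)² = 9·4075 − 185² = 36675 − 34225 = 2450
r = S_xy / √(S_xx·S_yy) = 648 / √(378·2450) = 648 / √926100 = 648 / 962.3409 = 0.6734
t = r·√(n−2)/√(1−r²) = 0.6734·√7 / √(1−0.453468) = 1.781649 / 0.739278 = 2.410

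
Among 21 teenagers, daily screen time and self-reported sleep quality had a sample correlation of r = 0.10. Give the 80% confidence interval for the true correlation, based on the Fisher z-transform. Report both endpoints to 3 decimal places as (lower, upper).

(-0.199, 0.382)

Fisher z: z_r = atanh(r) = ½·ln((1+0.10)/(1−0.10)) = 0.100335
SE(z) = 1/√(n−3) = 1/√18 = 0.235702
80% ⇒ z* = 1.282; margin = 1.282·0.235702 = 0.302170
CI on z-scale: (-0.201835, 0.402505)
Back-transform: tanh(-0.201835) = -0.199138, tanh(0.402505) = 0.382090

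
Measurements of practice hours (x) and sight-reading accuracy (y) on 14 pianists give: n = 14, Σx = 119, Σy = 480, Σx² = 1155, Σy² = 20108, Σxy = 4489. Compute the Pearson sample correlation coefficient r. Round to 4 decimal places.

0.5651

S_xy = nΣxy − ΣxΣy = 14·4489 − 119·480 = 62846 − 57120 = 5726
S_xx = nΣx² − (Σx)² = 14·1155 − 119² = 16170 − 14161 = 2009
S_yy = nΣy² − (Σy)² = 14·20108 − 480² = 281512 − 230400 = 51112
r = S_xy / √(S_xx·S_yy) = 5726 / √(2009·51112) = 5726 / √102684008 = 5726 / 10133.3118 = 0.5651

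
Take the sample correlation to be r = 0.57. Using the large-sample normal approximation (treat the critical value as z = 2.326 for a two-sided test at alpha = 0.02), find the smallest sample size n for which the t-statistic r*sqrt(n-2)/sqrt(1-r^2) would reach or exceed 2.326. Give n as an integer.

14

r√(n−2)/√(1−r²) ≥ 2.326  ⇔  n−2 ≥ (2.326)²·(1−r²)/r²
(1−r²)/r² = (1−0.3249)/0.3249 = 2.0779
n ≥ 2 + 5.410276·2.0779 = 2 + 11.2420 = 13.2420
⌈13.2420⌉ = 14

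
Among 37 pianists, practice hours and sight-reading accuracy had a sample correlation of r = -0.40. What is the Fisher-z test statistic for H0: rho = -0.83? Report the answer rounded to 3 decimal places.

z_r = atanh(-0.40) = -0.423649,  z_0 = atanh(-0.83) = -1.188136
SE = 1/√(n−3) = 1/√34 = 0.171499
z = (z_r − z_0)/SE = (-0.423649 − (-1.188136)) / 0.171499 = 0.764487 / 0.171499 = 4.458

4.458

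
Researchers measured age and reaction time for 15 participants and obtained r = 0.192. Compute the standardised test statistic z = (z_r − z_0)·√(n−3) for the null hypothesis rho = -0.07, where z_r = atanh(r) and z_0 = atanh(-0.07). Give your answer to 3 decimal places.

z_r = atanh(0.192) = 0.194413,  z_0 = atanh(-0.07) = -0.070115
SE = 1/√(n−3) = 1/√12 = 0.288675
z = (z_r − z_0)/SE = (0.194413 − (-0.070115)) / 0.288675 = 0.264528 / 0.288675 = 0.916

0.916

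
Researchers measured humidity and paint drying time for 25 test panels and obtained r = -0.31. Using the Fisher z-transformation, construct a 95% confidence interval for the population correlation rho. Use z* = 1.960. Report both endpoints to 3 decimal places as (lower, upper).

(-0.628, 0.097)

Fisher z: z_r = atanh(r) = ½·ln((1+(-0.31))/(1−(-0.31))) = -0.320545
SE(z) = 1/√(n−3) = 1/√22 = 0.213201
95% ⇒ z* = 1.960; margin = 1.960·0.213201 = 0.417874
CI on z-scale: (-0.738419, 0.097329)
Back-transform: tanh(-0.738419) = -0.628189, tanh(0.097329) = 0.097023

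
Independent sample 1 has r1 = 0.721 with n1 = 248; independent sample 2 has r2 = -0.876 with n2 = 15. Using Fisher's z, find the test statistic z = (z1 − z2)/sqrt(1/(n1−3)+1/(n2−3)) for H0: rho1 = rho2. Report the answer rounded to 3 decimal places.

7.671

z1 = atanh(0.721) = 0.909725,  z2 = atanh(-0.876) = -1.358308
SE = √(1/(n1−3) + 1/(n2−3)) = √(1/245 + 1/12) = √(0.0040816 + 0.0833333) = √0.0874149 = 0.295660
z = (z1 − z2)/SE = (0.909725 − (-1.358308)) / 0.295660 = 2.268033 / 0.295660 = 7.671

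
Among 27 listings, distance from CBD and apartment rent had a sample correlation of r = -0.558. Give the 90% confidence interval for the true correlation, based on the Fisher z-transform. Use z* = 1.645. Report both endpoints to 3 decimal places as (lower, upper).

(-0.747, -0.286)

z_r = atanh(-0.558) = -0.629924;  SE = 1/√(n−3) = 1/√24 = 0.204124
z-limits: -0.629924 ± 1.645·0.204124 = -0.629924 ± 0.335784 = [-0.965708, -0.294140]
ρ-limits: (tanh -0.965708, tanh -0.294140) = (-0.747, -0.286)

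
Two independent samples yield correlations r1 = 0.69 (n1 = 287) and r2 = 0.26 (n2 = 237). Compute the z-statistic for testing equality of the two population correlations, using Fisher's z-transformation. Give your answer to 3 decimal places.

Fisher z-transforms: z1 = atanh(0.69) = 0.847956, z2 = atanh(0.26) = 0.266108; difference d = 0.581848
Var(d) = 1/284 + 1/234 = 0.0035211 + 0.0042735 = 0.0077946
z = d/√Var(d) = 0.581848 / √0.0077946 = 0.581848 / 0.088287 = 6.590

6.590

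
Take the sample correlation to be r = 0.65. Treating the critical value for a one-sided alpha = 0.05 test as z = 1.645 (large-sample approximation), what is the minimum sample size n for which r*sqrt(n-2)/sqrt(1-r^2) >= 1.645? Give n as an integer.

Need r·√(n−2)/√(1−r²) ≥ 1.645
√(n−2) ≥ 1.645·√(1−0.4225) / 0.65 = 1.645·0.759934 / 0.65 = 1.9232
n−2 ≥ 3.6987  ⇒  n ≥ 5.6987
Smallest integer n = 6

6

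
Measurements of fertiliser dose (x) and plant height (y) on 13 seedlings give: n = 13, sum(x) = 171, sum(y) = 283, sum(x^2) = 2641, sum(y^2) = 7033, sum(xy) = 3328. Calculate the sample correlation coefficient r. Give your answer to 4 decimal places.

Numerator: nΣxy − (Σx)(Σy) = 13·3328 − (171)(283) = -5129
Denominator: √[(nΣx²−(Σx)²)(nΣy²−(Σy)²)]
  nΣx²−(Σx)² = 13·2641 − 29241 = 5092;  nΣy²−(Σy)² = 13·7033 − 80089 = 11340
  √(5092·11340) = √57743280 = 7598.8999
r = -5129 / 7598.8999 = -0.6750

-0.6750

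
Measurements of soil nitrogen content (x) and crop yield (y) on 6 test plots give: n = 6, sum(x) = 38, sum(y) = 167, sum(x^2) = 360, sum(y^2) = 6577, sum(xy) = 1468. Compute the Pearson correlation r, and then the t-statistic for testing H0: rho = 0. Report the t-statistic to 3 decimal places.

Numerator: nΣxy − (Σx)(Σy) = 6·1468 − (38)(167) = 2462
Denominator: √[(nΣx²−(Σx)²)(nΣy²−(Σy)²)]
  nΣx²−(Σx)² = 6·360 − 1444 = 716;  nΣy²−(Σy)² = 6·6577 − 27889 = 11573
  √(716·11573) = √8286268 = 2878.5878
r = 2462 / 2878.5878 = 0.8553
t = r·√(n−2)/√(1−r²) = 0.8553·√4 / √(1−0.731538) = 1.710600 / 0.518133 = 3.301

3.301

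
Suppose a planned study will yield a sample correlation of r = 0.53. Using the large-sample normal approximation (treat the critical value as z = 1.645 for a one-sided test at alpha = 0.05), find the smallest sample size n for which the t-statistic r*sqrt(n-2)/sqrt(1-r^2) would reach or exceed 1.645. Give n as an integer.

9

Need r·√(n−2)/√(1−r²) ≥ 1.645
√(n−2) ≥ 1.645·√(1−0.2809) / 0.53 = 1.645·0.847998 / 0.53 = 2.6320
n−2 ≥ 6.9274  ⇒  n ≥ 8.9274
Smallest integer n = 9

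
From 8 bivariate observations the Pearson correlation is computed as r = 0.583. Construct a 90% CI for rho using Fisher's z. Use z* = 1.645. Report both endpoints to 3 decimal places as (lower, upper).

(-0.069, 0.886)

Fisher z: z_r = atanh(r) = ½·ln((1+0.583)/(1−0.583)) = 0.666995
SE(z) = 1/√(n−3) = 1/√5 = 0.447214
90% ⇒ z* = 1.645; margin = 1.645·0.447214 = 0.735667
CI on z-scale: (-0.068672, 1.402662)
Back-transform: tanh(-0.068672) = -0.068564, tanh(1.402662) = 0.885926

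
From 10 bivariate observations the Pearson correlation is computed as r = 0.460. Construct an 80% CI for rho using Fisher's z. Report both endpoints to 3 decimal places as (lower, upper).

(0.013, 0.754)

Fisher z: z_r = atanh(r) = ½·ln((1+0.460)/(1−0.460)) = 0.497311
SE(z) = 1/√(n−3) = 1/√7 = 0.377964
80% ⇒ z* = 1.282; margin = 1.282·0.377964 = 0.484550
CI on z-scale: (0.012761, 0.981861)
Back-transform: tanh(0.012761) = 0.012760, tanh(0.981861) = 0.753870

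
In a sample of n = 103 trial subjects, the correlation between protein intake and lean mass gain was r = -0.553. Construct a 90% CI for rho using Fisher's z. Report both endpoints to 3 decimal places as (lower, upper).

z_r = atanh(-0.553) = -0.622693;  SE = 1/√(n−3) = 1/√100 = 0.100000
z-limits: -0.622693 ± 1.645·0.100000 = -0.622693 ± 0.164500 = [-0.787193, -0.458193]
ρ-limits: (tanh -0.787193, tanh -0.458193) = (-0.657, -0.429)

(-0.657, -0.429)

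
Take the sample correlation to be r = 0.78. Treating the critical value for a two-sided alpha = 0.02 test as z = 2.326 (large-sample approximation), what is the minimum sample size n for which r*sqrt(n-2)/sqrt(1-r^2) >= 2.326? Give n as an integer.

6

Need r·√(n−2)/√(1−r²) ≥ 2.326
√(n−2) ≥ 2.326·√(1−0.6084) / 0.78 = 2.326·0.625780 / 0.78 = 1.8661
n−2 ≥ 3.4823  ⇒  n ≥ 5.4823
Smallest integer n = 6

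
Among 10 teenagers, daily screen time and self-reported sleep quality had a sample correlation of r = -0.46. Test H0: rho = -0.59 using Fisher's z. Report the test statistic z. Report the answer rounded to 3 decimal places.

Fisher z: atanh(-0.46) = -0.497311, atanh(-0.59) = -0.677666
z = (z_r − z_0)·√(n−3) = (-0.497311 − (-0.677666))·√7 = 0.180355 · 2.645751 = 0.477

0.477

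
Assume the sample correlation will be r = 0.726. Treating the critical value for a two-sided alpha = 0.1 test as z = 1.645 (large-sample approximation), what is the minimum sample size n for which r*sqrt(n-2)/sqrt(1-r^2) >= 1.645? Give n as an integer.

r√(n−2)/√(1−r²) ≥ 1.645  ⇔  n−2 ≥ (1.645)²·(1−r²)/r²
(1−r²)/r² = (1−0.527076)/0.527076 = 0.8973
n ≥ 2 + 2.706025·0.8973 = 2 + 2.4281 = 4.4281
⌈4.4281⌉ = 5

5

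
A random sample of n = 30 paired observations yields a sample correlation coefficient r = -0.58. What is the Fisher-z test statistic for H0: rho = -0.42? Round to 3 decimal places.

Fisher z: atanh(-0.58) = -0.662463, atanh(-0.42) = -0.447692
z = (z_r − z_0)·√(n−3) = (-0.662463 − (-0.447692))·√27 = -0.214771 · 5.196152 = -1.116

-1.116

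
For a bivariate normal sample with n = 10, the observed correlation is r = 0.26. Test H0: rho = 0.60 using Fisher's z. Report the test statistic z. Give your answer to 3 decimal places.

Fisher z: atanh(0.26) = 0.266108, atanh(0.60) = 0.693147
z = (z_r − z_0)·√(n−3) = (0.266108 − 0.693147)·√7 = -0.427039 · 2.645751 = -1.130

-1.130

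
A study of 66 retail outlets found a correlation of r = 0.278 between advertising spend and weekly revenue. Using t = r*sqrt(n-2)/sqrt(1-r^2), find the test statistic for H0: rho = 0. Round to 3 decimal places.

2.315

1 − r² = 1 − 0.077284 = 0.922716;  √(1−r²) = 0.960581
√(n−2) = √64 = 8.000000
t = r·√(n−2)/√(1−r²) = 0.278 · 8.000000 / 0.960581 = 2.315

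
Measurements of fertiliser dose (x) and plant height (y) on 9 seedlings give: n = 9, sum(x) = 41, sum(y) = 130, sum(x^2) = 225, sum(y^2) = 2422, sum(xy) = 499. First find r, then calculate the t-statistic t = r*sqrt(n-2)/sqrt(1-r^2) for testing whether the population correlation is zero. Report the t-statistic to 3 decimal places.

S_xy = nΣxy − ΣxΣy = 9·499 − 41·130 = 4491 − 5330 = -839
S_xx = nΣx² − (Σx)² = 9·225 − 41² = 2025 − 1681 = 344
S_yy = nΣy² − (Σy)² = 9·2422 − 130² = 21798 − 16900 = 4898
r = S_xy / √(S_xx·S_yy) = -839 / √(344·4898) = -839 / √1684912 = -839 / 1298.0416 = -0.6464
t = r·√(n−2)/√(1−r²) = -0.6464·√7 / √(1−0.417833) = -1.710214 / 0.762999 = -2.241

-2.241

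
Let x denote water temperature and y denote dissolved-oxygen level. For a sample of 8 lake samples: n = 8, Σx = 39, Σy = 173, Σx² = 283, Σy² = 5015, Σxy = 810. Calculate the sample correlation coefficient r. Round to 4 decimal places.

-0.0970

S_xy = nΣxy − ΣxΣy = 8·810 − 39·173 = 6480 − 6747 = -267
S_xx = nΣx² − (Σx)² = 8·283 − 39² = 2264 − 1521 = 743
S_yy = nΣy² − (Σy)² = 8·5015 − 173² = 40120 − 29929 = 10191
r = S_xy / √(S_xx·S_yy) = -267 / √(743·10191) = -267 / √7571913 = -267 / 2751.7109 = -0.0970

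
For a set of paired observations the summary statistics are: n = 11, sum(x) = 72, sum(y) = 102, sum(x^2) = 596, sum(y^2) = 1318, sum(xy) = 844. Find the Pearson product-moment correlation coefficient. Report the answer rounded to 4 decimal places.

0.8186

Numerator: nΣxy − (Σx)(Σy) = 11·844 − (72)(102) = 1940
Denominator: √[(nΣx²−(Σx)²)(nΣy²−(Σy)²)]
  nΣx²−(Σx)² = 11·596 − 5184 = 1372;  nΣy²−(Σy)² = 11·1318 − 10404 = 4094
  √(1372·4094) = √5616968 = 2370.0143
r = 1940 / 2370.0143 = 0.8186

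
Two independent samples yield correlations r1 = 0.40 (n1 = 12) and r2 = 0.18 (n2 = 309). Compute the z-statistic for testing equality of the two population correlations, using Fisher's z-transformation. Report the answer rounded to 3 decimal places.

Fisher z-transforms: z1 = atanh(0.40) = 0.423649, z2 = atanh(0.18) = 0.181983; difference d = 0.241666
Var(d) = 1/9 + 1/306 = 0.1111111 + 0.0032680 = 0.1143791
z = d/√Var(d) = 0.241666 / √0.1143791 = 0.241666 / 0.338200 = 0.715

0.715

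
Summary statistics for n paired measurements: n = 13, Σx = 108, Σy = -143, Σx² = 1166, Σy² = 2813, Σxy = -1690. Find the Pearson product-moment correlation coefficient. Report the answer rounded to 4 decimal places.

-0.8696

S_xy = nΣxy − ΣxΣy = 13·(-1690) − 108·(-143) = -21970 − (-15444) = -6526
S_xx = nΣx² − (Σx)² = 13·1166 − 108² = 15158 − 11664 = 3494
S_yy = nΣy² − (Σy)² = 13·2813 − (-143)² = 36569 − 20449 = 16120
r = S_xy / √(S_xx·S_yy) = -6526 / √(3494·16120) = -6526 / √56323280 = -6526 / 7504.8837 = -0.8696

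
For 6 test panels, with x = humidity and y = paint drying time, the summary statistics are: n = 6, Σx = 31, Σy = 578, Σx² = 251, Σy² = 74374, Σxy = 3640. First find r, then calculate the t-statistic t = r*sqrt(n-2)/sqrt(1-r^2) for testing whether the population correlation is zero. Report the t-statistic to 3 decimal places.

1.160

S_xy = nΣxy − ΣxΣy = 6·3640 − 31·578 = 21840 − 17918 = 3922
S_xx = nΣx² − (Σx)² = 6·251 − 31² = 1506 − 961 = 545
S_yy = nΣy² − (Σy)² = 6·74374 − 578² = 446244 − 334084 = 112160
r = S_xy / √(S_xx·S_yy) = 3922 / √(545·112160) = 3922 / √61127200 = 3922 / 7818.3886 = 0.5016
t = r·√(n−2)/√(1−r²) = 0.5016·√4 / √(1−0.251603) = 1.003200 / 0.865099 = 1.160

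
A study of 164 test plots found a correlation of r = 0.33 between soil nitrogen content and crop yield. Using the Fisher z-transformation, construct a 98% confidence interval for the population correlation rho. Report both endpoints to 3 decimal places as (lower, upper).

z_r = atanh(0.33) = 0.342828;  SE = 1/√(n−3) = 1/√161 = 0.078811
z-limits: 0.342828 ± 2.326·0.078811 = 0.342828 ± 0.183314 = [0.159514, 0.526142]
ρ-limits: (tanh 0.159514, tanh 0.526142) = (0.158, 0.482)

(0.158, 0.482)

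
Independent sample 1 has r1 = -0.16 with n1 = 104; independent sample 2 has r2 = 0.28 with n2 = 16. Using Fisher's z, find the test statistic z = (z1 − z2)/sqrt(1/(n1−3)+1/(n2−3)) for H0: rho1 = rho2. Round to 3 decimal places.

z1 = atanh(-0.16) = -0.161387,  z2 = atanh(0.28) = 0.287682
SE = √(1/(n1−3) + 1/(n2−3)) = √(1/101 + 1/13) = √(0.0099010 + 0.0769231) = √0.0868241 = 0.294659
z = (z1 − z2)/SE = (-0.161387 − 0.287682) / 0.294659 = -0.449069 / 0.294659 = -1.524

-1.524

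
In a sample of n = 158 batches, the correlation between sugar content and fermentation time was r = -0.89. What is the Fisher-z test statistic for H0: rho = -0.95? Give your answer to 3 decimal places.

5.103

z_r = atanh(-0.89) = -1.421926,  z_0 = atanh(-0.95) = -1.831781
SE = 1/√(n−3) = 1/√155 = 0.080322
z = (z_r − z_0)/SE = (-1.421926 − (-1.831781)) / 0.080322 = 0.409855 / 0.080322 = 5.103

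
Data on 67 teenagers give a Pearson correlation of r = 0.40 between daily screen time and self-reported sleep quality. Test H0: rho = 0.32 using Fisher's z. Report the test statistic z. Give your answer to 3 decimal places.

z_r = atanh(0.40) = 0.423649,  z_0 = atanh(0.32) = 0.331647
SE = 1/√(n−3) = 1/√64 = 0.125000
z = (z_r − z_0)/SE = (0.423649 − 0.331647) / 0.125000 = 0.092002 / 0.125000 = 0.736

0.736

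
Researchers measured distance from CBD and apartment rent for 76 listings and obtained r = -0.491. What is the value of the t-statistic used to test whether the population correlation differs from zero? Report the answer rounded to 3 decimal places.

t = r·√(n−2) / √(1−r²) with r = -0.491, n = 76
  = -0.491·√74 / √(1 − 0.241081)
  = -0.491·8.602325 / 0.871160
  = -4.223742 / 0.871160 = -4.848

-4.848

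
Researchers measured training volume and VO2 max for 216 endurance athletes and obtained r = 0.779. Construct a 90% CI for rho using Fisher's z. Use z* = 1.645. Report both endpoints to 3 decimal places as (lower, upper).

(0.731, 0.820)

z_r = atanh(0.779) = 1.042822;  SE = 1/√(n−3) = 1/√213 = 0.068519
z-limits: 1.042822 ± 1.645·0.068519 = 1.042822 ± 0.112714 = [0.930108, 1.155536]
ρ-limits: (tanh 0.930108, tanh 1.155536) = (0.731, 0.820)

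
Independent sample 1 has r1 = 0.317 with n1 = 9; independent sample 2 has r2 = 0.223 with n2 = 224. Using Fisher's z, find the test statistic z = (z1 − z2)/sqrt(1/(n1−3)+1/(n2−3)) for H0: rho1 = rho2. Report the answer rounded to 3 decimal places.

Fisher z-transforms: z1 = atanh(0.317) = 0.328308, z2 = atanh(0.223) = 0.226811; difference d = 0.101497
Var(d) = 1/6 + 1/221 = 0.1666667 + 0.0045249 = 0.1711916
z = d/√Var(d) = 0.101497 / √0.1711916 = 0.101497 / 0.413753 = 0.245

0.245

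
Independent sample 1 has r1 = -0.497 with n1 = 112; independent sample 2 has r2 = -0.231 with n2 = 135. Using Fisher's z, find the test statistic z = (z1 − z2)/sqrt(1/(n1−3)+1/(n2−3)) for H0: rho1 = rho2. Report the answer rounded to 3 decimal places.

z1 = atanh(-0.497) = -0.545314,  z2 = atanh(-0.231) = -0.235246
SE = √(1/(n1−3) + 1/(n2−3)) = √(1/109 + 1/132) = √(0.0091743 + 0.0075758) = √0.0167501 = 0.129422
z = (z1 − z2)/SE = (-0.545314 − (-0.235246)) / 0.129422 = -0.310068 / 0.129422 = -2.396

-2.396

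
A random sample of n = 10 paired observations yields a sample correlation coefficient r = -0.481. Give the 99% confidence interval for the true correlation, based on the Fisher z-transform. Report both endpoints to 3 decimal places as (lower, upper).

Fisher z: z_r = atanh(r) = ½·ln((1+(-0.481))/(1−(-0.481))) = -0.524284
SE(z) = 1/√(n−3) = 1/√7 = 0.377964
99% ⇒ z* = 2.576; margin = 2.576·0.377964 = 0.973635
CI on z-scale: (-1.497919, 0.449351)
Back-transform: tanh(-1.497919) = -0.904771, tanh(0.449351) = 0.421365

(-0.905, 0.421)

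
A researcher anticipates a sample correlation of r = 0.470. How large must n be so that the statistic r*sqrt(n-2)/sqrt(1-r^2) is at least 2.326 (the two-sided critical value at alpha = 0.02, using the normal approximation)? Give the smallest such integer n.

22

Need r·√(n−2)/√(1−r²) ≥ 2.326
√(n−2) ≥ 2.326·√(1−0.220900) / 0.470 = 2.326·0.882666 / 0.470 = 4.3683
n−2 ≥ 19.0820  ⇒  n ≥ 21.0820
Smallest integer n = 22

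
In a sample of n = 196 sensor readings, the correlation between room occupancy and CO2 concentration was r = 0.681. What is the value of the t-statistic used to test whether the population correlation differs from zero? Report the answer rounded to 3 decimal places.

12.953

t = r·√(n−2) / √(1−r²) with r = 0.681, n = 196
  = 0.681·√194 / √(1 − 0.463761)
  = 0.681·13.928388 / 0.732283
  = 9.485232 / 0.732283 = 12.953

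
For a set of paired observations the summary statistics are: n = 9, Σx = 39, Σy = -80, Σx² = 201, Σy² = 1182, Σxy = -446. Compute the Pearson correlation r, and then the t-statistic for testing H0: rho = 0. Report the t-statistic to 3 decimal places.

-3.644

Numerator: nΣxy − (Σx)(Σy) = 9·(-446) − (39)(-80) = -894
Denominator: √[(nΣx²−(Σx)²)(nΣy²−(Σy)²)]
  nΣx²−(Σx)² = 9·201 − 1521 = 288;  nΣy²−(Σy)² = 9·1182 − 6400 = 4238
  √(288·4238) = √1220544 = 1104.7823
r = -894 / 1104.7823 = -0.8092
t = r·√(n−2)/√(1−r²) = -0.8092·√7 / √(1−0.654805) = -2.140942 / 0.587533 = -3.644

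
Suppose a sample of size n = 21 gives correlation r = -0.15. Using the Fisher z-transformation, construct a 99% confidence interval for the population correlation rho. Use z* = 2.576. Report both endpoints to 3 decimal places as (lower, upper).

z_r = atanh(-0.15) = -0.151140;  SE = 1/√(n−3) = 1/√18 = 0.235702
z-limits: -0.151140 ± 2.576·0.235702 = -0.151140 ± 0.607168 = [-0.758308, 0.456028]
ρ-limits: (tanh -0.758308, tanh 0.456028) = (-0.640, 0.427)

(-0.640, 0.427)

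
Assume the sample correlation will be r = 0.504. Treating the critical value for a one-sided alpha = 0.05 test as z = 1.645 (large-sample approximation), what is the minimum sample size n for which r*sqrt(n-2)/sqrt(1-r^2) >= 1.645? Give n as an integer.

10

r√(n−2)/√(1−r²) ≥ 1.645  ⇔  n−2 ≥ (1.645)²·(1−r²)/r²
(1−r²)/r² = (1−0.254016)/0.254016 = 2.9368
n ≥ 2 + 2.706025·2.9368 = 2 + 7.9471 = 9.9471
⌈9.9471⌉ = 10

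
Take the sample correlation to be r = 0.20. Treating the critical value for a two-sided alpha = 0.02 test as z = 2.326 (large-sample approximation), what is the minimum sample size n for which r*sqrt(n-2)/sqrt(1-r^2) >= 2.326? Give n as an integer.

132

r√(n−2)/√(1−r²) ≥ 2.326  ⇔  n−2 ≥ (2.326)²·(1−r²)/r²
(1−r²)/r² = (1−0.0400)/0.0400 = 24.0000
n ≥ 2 + 5.410276·24.0000 = 2 + 129.8466 = 131.8466
⌈131.8466⌉ = 132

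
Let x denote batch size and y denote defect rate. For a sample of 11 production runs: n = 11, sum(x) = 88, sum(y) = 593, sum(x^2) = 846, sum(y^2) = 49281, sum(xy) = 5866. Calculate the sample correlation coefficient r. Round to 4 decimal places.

0.7156

Numerator: nΣxy − (Σx)(Σy) = 11·5866 − (88)(593) = 12342
Denominator: √[(nΣx²−(Σx)²)(nΣy²−(Σy)²)]
  nΣx²−(Σx)² = 11·846 − 7744 = 1562;  nΣy²−(Σy)² = 11·49281 − 351649 = 190442
  √(1562·190442) = √297470404 = 17247.3303
r = 12342 / 17247.3303 = 0.7156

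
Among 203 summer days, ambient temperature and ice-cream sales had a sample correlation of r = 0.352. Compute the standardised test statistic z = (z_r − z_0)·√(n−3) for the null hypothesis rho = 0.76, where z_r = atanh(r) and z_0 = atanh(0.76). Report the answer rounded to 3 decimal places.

-8.888

z_r = atanh(0.352) = 0.367725,  z_0 = atanh(0.76) = 0.996215
SE = 1/√(n−3) = 1/√200 = 0.070711
z = (z_r − z_0)/SE = (0.367725 − 0.996215) / 0.070711 = -0.628490 / 0.070711 = -8.888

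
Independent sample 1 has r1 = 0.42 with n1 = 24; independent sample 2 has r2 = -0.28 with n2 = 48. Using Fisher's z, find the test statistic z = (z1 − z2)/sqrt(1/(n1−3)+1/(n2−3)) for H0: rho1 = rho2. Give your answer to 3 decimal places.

z1 = atanh(0.42) = 0.447692,  z2 = atanh(-0.28) = -0.287682
SE = √(1/(n1−3) + 1/(n2−3)) = √(1/21 + 1/45) = √(0.0476190 + 0.0222222) = √0.0698412 = 0.264275
z = (z1 − z2)/SE = (0.447692 − (-0.287682)) / 0.264275 = 0.735374 / 0.264275 = 2.783

2.783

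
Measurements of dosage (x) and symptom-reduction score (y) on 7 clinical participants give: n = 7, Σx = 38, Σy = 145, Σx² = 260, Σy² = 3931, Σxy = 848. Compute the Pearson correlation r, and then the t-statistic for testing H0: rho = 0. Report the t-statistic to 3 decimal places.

0.634

Numerator: nΣxy − (Σx)(Σy) = 7·848 − (38)(145) = 426
Denominator: √[(nΣx²−(Σx)²)(nΣy²−(Σy)²)]
  nΣx²−(Σx)² = 7·260 − 1444 = 376;  nΣy²−(Σy)² = 7·3931 − 21025 = 6492
  √(376·6492) = √2440992 = 1562.3674
r = 426 / 1562.3674 = 0.2727
t = r·√(n−2)/√(1−r²) = 0.2727·√5 / √(1−0.074365) = 0.609776 / 0.962099 = 0.634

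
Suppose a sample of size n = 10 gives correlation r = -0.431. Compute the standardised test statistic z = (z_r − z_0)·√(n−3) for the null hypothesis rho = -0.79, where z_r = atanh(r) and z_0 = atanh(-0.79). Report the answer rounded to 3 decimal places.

Fisher z: atanh(-0.431) = -0.461124, atanh(-0.79) = -1.071432
z = (z_r − z_0)·√(n−3) = (-0.461124 − (-1.071432))·√7 = 0.610308 · 2.645751 = 1.615

1.615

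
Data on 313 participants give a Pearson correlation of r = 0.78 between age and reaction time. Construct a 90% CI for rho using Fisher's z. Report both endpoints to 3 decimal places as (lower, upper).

(0.741, 0.814)

Fisher z: z_r = atanh(r) = ½·ln((1+0.78)/(1−0.78)) = 1.045371
SE(z) = 1/√(n−3) = 1/√310 = 0.056796
90% ⇒ z* = 1.645; margin = 1.645·0.056796 = 0.093429
CI on z-scale: (0.951942, 1.138800)
Back-transform: tanh(0.951942) = 0.740661, tanh(1.138800) = 0.814010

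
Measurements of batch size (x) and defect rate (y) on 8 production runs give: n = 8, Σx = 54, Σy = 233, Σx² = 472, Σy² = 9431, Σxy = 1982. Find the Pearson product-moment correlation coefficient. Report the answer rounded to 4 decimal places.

S_xy = nΣxy − ΣxΣy = 8·1982 − 54·233 = 15856 − 12582 = 3274
S_xx = nΣx² − (Σx)² = 8·472 − 54² = 3776 − 2916 = 860
S_yy = nΣy² − (Σy)² = 8·9431 − 233² = 75448 − 54289 = 21159
r = S_xy / √(S_xx·S_yy) = 3274 / √(860·21159) = 3274 / √18196740 = 3274 / 4265.7637 = 0.7675

0.7675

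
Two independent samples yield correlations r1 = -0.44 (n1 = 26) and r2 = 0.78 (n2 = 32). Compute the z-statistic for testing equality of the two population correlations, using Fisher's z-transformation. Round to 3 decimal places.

z1 = atanh(-0.44) = -0.472231,  z2 = atanh(0.78) = 1.045371
SE = √(1/(n1−3) + 1/(n2−3)) = √(1/23 + 1/29) = √(0.0434783 + 0.0344828) = √0.0779611 = 0.279215
z = (z1 − z2)/SE = (-0.472231 − 1.045371) / 0.279215 = -1.517602 / 0.279215 = -5.435

-5.435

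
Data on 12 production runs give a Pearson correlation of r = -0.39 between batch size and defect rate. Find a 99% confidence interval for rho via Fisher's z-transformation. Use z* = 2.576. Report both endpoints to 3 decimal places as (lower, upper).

(-0.854, 0.419)

z_r = atanh(-0.39) = -0.411800;  SE = 1/√(n−3) = 1/√9 = 0.333333
z-limits: -0.411800 ± 2.576·0.333333 = -0.411800 ± 0.858666 = [-1.270466, 0.446866]
ρ-limits: (tanh -1.270466, tanh 0.446866) = (-0.854, 0.419)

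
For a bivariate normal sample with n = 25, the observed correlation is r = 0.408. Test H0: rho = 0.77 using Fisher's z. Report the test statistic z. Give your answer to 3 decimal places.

Fisher z: atanh(0.408) = 0.433209, atanh(0.77) = 1.020328
z = (z_r − z_0)·√(n−3) = (0.433209 − 1.020328)·√22 = -0.587119 · 4.690416 = -2.754

-2.754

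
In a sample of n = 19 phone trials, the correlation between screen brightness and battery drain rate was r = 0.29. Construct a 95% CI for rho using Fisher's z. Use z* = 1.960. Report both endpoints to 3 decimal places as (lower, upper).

(-0.189, 0.658)

Fisher z: z_r = atanh(r) = ½·ln((1+0.29)/(1−0.29)) = 0.298566
SE(z) = 1/√(n−3) = 1/√16 = 0.250000
95% ⇒ z* = 1.960; margin = 1.960·0.250000 = 0.490000
CI on z-scale: (-0.191434, 0.788566)
Back-transform: tanh(-0.191434) = -0.189129, tanh(0.788566) = 0.657596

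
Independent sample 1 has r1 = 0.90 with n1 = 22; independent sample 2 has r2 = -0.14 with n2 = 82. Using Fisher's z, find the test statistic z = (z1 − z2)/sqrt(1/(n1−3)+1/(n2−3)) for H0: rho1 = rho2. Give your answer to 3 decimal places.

6.313

Fisher z-transforms: z1 = atanh(0.90) = 1.472219, z2 = atanh(-0.14) = -0.140926; difference d = 1.613145
Var(d) = 1/19 + 1/79 = 0.0526316 + 0.0126582 = 0.0652898
z = d/√Var(d) = 1.613145 / √0.0652898 = 1.613145 / 0.255519 = 6.313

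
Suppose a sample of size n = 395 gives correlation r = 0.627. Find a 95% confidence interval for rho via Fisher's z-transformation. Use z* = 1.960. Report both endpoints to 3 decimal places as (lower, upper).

z_r = atanh(0.627) = 0.736457;  SE = 1/√(n−3) = 1/√392 = 0.050508
z-limits: 0.736457 ± 1.960·0.050508 = 0.736457 ± 0.098996 = [0.637461, 0.835453]
ρ-limits: (tanh 0.637461, tanh 0.835453) = (0.563, 0.683)

(0.563, 0.683)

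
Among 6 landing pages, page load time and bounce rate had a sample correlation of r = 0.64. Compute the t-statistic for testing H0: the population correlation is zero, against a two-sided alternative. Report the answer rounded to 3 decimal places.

1.666

1 − r² = 1 − 0.4096 = 0.5904;  √(1−r²) = 0.768375
√(n−2) = √4 = 2.000000
t = r·√(n−2)/√(1−r²) = 0.64 · 2.000000 / 0.768375 = 1.666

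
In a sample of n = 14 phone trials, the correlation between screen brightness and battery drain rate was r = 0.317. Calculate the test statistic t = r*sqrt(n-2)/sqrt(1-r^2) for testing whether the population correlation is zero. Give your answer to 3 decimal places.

1.158

1 − r² = 1 − 0.100489 = 0.899511;  √(1−r²) = 0.948426
√(n−2) = √12 = 3.464102
t = r·√(n−2)/√(1−r²) = 0.317 · 3.464102 / 0.948426 = 1.158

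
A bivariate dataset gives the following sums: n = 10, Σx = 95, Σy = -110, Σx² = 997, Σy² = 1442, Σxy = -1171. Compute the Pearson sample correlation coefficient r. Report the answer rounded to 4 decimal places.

-0.8510

S_xy = nΣxy − ΣxΣy = 10·(-1171) − 95·(-110) = -11710 − (-10450) = -1260
S_xx = nΣx² − (Σx)² = 10·997 − 95² = 9970 − 9025 = 945
S_yy = nΣy² − (Σy)² = 10·1442 − (-110)² = 14420 − 12100 = 2320
r = S_xy / √(S_xx·S_yy) = -1260 / √(945·2320) = -1260 / √2192400 = -1260 / 1480.6755 = -0.8510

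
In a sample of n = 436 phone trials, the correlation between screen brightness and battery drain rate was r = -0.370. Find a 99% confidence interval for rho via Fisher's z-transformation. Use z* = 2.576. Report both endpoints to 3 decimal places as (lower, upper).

(-0.472, -0.259)

Fisher z: z_r = atanh(r) = ½·ln((1+(-0.370))/(1−(-0.370))) = -0.388423
SE(z) = 1/√(n−3) = 1/√433 = 0.048057
99% ⇒ z* = 2.576; margin = 2.576·0.048057 = 0.123795
CI on z-scale: (-0.512218, -0.264628)
Back-transform: tanh(-0.512218) = -0.471672, tanh(-0.264628) = -0.258619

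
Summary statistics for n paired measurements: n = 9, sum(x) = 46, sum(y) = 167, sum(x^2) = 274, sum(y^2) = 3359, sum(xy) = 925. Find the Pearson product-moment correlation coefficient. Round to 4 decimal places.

S_xy = nΣxy − ΣxΣy = 9·925 − 46·167 = 8325 − 7682 = 643
S_xx = nΣx² − (Σx)² = 9·274 − 46² = 2466 − 2116 = 350
S_yy = nΣy² − (Σy)² = 9·3359 − 167² = 30231 − 27889 = 2342
r = S_xy / √(S_xx·S_yy) = 643 / √(350·2342) = 643 / √819700 = 643 / 905.3729 = 0.7102

0.7102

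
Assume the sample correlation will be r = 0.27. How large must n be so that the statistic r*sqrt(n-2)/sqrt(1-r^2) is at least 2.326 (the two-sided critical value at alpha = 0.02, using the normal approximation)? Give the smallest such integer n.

r√(n−2)/√(1−r²) ≥ 2.326  ⇔  n−2 ≥ (2.326)²·(1−r²)/r²
(1−r²)/r² = (1−0.0729)/0.0729 = 12.7174
n ≥ 2 + 5.410276·12.7174 = 2 + 68.8046 = 70.8046
⌈70.8046⌉ = 71

71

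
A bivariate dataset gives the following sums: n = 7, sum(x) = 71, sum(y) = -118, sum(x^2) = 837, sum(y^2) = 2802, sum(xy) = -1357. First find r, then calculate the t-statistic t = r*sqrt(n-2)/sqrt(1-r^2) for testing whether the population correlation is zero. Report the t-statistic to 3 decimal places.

S_xy = nΣxy − ΣxΣy = 7·(-1357) − 71·(-118) = -9499 − (-8378) = -1121
S_xx = nΣx² − (Σx)² = 7·837 − 71² = 5859 − 5041 = 818
S_yy = nΣy² − (Σy)² = 7·2802 − (-118)² = 19614 − 13924 = 5690
r = S_xy / √(S_xx·S_yy) = -1121 / √(818·5690) = -1121 / √4654420 = -1121 / 2157.4105 = -0.5196
t = r·√(n−2)/√(1−r²) = -0.5196·√5 / √(1−0.269984) = -1.161861 / 0.854410 = -1.360

-1.360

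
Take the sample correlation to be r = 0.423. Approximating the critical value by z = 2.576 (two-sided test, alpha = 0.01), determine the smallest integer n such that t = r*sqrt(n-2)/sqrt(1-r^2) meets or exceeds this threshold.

Need r·√(n−2)/√(1−r²) ≥ 2.576
√(n−2) ≥ 2.576·√(1−0.178929) / 0.423 = 2.576·0.906130 / 0.423 = 5.5182
n−2 ≥ 30.4505  ⇒  n ≥ 32.4505
Smallest integer n = 33

33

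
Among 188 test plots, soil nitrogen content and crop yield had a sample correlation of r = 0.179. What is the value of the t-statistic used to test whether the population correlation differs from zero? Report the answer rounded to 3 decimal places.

2.481

t = r·√(n−2) / √(1−r²) with r = 0.179, n = 188
  = 0.179·√186 / √(1 − 0.032041)
  = 0.179·13.638182 / 0.983849
  = 2.441235 / 0.983849 = 2.481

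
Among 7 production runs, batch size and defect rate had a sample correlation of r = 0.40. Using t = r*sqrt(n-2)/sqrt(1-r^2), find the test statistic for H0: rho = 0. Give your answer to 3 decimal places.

0.976

t = r·√(n−2) / √(1−r²) with r = 0.40, n = 7
  = 0.40·√5 / √(1 − 0.1600)
  = 0.40·2.236068 / 0.916515
  = 0.894427 / 0.916515 = 0.976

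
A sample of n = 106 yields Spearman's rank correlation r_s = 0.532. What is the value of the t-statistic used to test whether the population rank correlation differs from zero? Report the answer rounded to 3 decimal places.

6.407

t = r_s·√(n−2) / √(1−r_s²) with r_s = 0.532, n = 106
  = 0.532·√104 / √(1 − 0.283024)
  = 0.532·10.198039 / 0.846744
  = 5.425357 / 0.846744 = 6.407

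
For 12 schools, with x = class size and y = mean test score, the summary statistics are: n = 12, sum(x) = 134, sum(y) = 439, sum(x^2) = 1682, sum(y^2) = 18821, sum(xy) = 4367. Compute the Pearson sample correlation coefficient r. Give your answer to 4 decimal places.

Numerator: nΣxy − (Σx)(Σy) = 12·4367 − (134)(439) = -6422
Denominator: √[(nΣx²−(Σx)²)(nΣy²−(Σy)²)]
  nΣx²−(Σx)² = 12·1682 − 17956 = 2228;  nΣy²−(Σy)² = 12·18821 − 192721 = 33131
  √(2228·33131) = √73815868 = 8591.6161
r = -6422 / 8591.6161 = -0.7475

-0.7475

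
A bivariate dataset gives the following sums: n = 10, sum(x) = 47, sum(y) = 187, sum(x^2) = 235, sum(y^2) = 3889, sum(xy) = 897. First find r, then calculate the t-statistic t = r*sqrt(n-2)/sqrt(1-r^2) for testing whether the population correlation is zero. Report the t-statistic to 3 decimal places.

0.710

Numerator: nΣxy − (Σx)(Σy) = 10·897 − (47)(187) = 181
Denominator: √[(nΣx²−(Σx)²)(nΣy²−(Σy)²)]
  nΣx²−(Σx)² = 10·235 − 2209 = 141;  nΣy²−(Σy)² = 10·3889 − 34969 = 3921
  √(141·3921) = √552861 = 743.5462
r = 181 / 743.5462 = 0.2434
t = r·√(n−2)/√(1−r²) = 0.2434·√8 / √(1−0.059244) = 0.688439 / 0.969926 = 0.710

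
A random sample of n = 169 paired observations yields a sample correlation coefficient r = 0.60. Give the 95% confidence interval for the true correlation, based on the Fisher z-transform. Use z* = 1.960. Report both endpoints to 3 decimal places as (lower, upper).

z_r = atanh(0.60) = 0.693147;  SE = 1/√(n−3) = 1/√166 = 0.077615
z-limits: 0.693147 ± 1.960·0.077615 = 0.693147 ± 0.152125 = [0.541022, 0.845272]
ρ-limits: (tanh 0.541022, tanh 0.845272) = (0.494, 0.689)

(0.494, 0.689)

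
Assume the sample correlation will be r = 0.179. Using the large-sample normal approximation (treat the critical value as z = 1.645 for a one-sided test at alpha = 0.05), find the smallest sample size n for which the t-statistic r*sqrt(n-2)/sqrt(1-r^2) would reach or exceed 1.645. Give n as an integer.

84

r√(n−2)/√(1−r²) ≥ 1.645  ⇔  n−2 ≥ (1.645)²·(1−r²)/r²
(1−r²)/r² = (1−0.032041)/0.032041 = 30.2100
n ≥ 2 + 2.706025·30.2100 = 2 + 81.7490 = 83.7490
⌈83.7490⌉ = 84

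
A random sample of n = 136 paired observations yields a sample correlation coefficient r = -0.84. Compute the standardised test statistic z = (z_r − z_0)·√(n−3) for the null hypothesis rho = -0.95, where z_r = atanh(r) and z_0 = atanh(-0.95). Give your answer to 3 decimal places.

7.042

Fisher z: atanh(-0.84) = -1.221174, atanh(-0.95) = -1.831781
z = (z_r − z_0)·√(n−3) = (-1.221174 − (-1.831781))·√133 = 0.610607 · 11.532563 = 7.042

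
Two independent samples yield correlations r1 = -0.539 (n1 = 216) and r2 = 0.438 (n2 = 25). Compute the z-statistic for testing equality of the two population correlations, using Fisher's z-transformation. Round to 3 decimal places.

z1 = atanh(-0.539) = -0.602745,  z2 = atanh(0.438) = 0.469753
SE = √(1/(n1−3) + 1/(n2−3)) = √(1/213 + 1/22) = √(0.0046948 + 0.0454545) = √0.0501493 = 0.223940
z = (z1 − z2)/SE = (-0.602745 − 0.469753) / 0.223940 = -1.072498 / 0.223940 = -4.789

-4.789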